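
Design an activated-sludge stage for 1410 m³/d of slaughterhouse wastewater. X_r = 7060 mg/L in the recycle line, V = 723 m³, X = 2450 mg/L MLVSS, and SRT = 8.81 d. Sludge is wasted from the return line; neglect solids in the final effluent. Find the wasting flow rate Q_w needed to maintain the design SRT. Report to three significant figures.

Wasting from the return line (neglecting effluent solids): Q_w = V·X / (θ_c·X_r) = 723.0 × 2450 / (8.81 × 7060) = 28.48 m³/d.

Q_w ≈ 28.5 m³/d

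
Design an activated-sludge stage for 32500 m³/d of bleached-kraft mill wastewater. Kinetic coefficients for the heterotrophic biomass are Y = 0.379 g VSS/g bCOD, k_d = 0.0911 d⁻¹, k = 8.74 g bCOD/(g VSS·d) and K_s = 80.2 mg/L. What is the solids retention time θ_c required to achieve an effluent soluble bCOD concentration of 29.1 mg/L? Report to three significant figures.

Specific growth rate at S = 29.1 mg/L: μ = YkS/(K_s+S) = 0.379·8.74·29.1/(80.2+29.1) = 0.8819 d⁻¹.
1/θ_c = 0.8819 − 0.0911 = 0.7908 d⁻¹, so θ_c = 1.265 d.

θ_c ≈ 1.26 d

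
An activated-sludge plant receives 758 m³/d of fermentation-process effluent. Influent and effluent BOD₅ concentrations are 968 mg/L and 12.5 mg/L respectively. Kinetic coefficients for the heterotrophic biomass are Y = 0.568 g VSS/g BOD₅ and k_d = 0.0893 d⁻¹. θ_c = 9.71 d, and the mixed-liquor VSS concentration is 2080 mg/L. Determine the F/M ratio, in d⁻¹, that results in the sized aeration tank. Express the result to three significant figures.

F/M ≈ 0.343 d⁻¹

Rearranging the biomass balance for a CMAS with decay, V = Y·Q·ΔS·θ_c / [X·(1+k_d θ_c)] = 0.568 × 758 × (968 − 12.5) × 9.71 / [2080 × (1 + 0.0893 × 9.71)] = 3.99×10^6 / 3884 = 1029 m³.
Food-to-microorganism ratio F/M = Q S₀ / (V X) = 758 × 968 / (1029 × 2080) = 0.3430 d⁻¹.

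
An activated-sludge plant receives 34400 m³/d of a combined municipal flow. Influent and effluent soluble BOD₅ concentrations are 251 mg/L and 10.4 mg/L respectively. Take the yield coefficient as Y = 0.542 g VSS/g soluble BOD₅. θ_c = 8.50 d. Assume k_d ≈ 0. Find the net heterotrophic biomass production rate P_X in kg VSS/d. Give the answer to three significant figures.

P_X ≈ 4490 kg VSS/d

With endogenous decay neglected, the observed yield equals the true yield: Y_obs = Y = 0.542 g VSS/g soluble BOD₅.
Substrate removed = Q·(S₀ − S) = 34400 m³/d × (251 − 10.4) g/m³ = 8.28×10^6 g/d = 8277 kg/d.
So the net sludge growth is P_X = 0.5420 × 8277 = 4486 kg VSS/d.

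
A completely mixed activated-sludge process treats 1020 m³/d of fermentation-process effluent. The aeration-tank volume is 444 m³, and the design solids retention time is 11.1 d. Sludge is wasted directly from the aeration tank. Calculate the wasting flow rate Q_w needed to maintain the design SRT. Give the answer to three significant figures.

Wasting from the aeration tank: Q_w = V / θ_c = 444.0 / 11.1 = 40.00 m³/d.

Q_w ≈ 40.0 m³/d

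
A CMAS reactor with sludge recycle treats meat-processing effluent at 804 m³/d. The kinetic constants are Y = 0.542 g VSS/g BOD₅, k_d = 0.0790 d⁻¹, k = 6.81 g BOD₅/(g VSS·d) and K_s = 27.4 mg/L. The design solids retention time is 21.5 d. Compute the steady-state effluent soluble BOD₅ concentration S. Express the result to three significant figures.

Effluent substrate depends only on kinetics and SRT: S = K_s(1 + k_d θ_c) / [θ_c(Yk − k_d) − 1] = 27.4 × (1 + 0.0790 × 21.5) / [21.5 × (0.542 × 6.81 − 0.0790) − 1] = 73.94 / 76.66 = 0.9645 mg/L.

S ≈ 0.965 mg/L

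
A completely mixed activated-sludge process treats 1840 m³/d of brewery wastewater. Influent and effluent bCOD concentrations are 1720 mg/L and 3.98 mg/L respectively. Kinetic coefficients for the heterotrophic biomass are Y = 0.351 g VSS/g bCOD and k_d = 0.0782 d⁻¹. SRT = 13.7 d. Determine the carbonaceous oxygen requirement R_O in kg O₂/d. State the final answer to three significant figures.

Correct the yield for decay: Y_obs = Y/(1 + k_d θ_c) = 0.351 / (1 + 0.0782 × 13.7) = 0.351 / 2.071 = 0.1695.
Substrate removed = Q·(S₀ − S) = 1840 m³/d × (1720 − 3.98) g/m³ = 3.16×10^6 g/d = 3157 kg/d.
Net sludge production P_X = 0.1695 × 3157 = 535.1 kg VSS/d.
R_O = Q·ΔS − 1.42 P_X = 3157 − 759.8 = 2398 kg O₂/d.

R_O ≈ 2400 kg O₂/d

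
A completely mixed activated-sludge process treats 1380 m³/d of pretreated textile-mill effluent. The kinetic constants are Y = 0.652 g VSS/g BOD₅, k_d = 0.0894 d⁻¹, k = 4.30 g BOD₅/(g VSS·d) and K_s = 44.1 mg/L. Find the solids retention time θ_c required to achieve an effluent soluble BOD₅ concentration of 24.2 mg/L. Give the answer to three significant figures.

Specific growth rate at S = 24.2 mg/L: μ = YkS/(K_s+S) = 0.652·4.30·24.2/(44.1+24.2) = 0.9934 d⁻¹.
1/θ_c = 0.9934 − 0.0894 = 0.9040 d⁻¹, so θ_c = 1.106 d.

θ_c ≈ 1.11 d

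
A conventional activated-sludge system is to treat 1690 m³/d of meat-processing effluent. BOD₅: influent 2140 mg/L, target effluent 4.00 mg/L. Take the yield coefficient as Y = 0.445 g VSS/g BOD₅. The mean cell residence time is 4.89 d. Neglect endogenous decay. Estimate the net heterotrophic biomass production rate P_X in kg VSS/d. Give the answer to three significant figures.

P_X ≈ 1610 kg VSS/d

Since k_d ≈ 0, Y_obs = Y = 0.445 g VSS/g BOD₅.
Q·(S₀ − S) = 1690 × (2140 − 4.00) × 10⁻³ = 3610 kg/d removed.
Net biomass production P_X = Y_obs × Q·(S₀ − S) = 0.4450 × 3610 = 1606 kg VSS/d.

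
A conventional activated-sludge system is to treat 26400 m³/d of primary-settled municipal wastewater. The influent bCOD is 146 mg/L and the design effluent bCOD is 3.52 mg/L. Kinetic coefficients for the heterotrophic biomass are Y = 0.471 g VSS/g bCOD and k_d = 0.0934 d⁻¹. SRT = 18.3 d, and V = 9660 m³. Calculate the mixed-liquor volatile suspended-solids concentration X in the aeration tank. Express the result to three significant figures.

From V·X·(1 + k_d·θ_c) = Y·Q·(S₀ − S)·θ_c: X = 0.471 × 26400 × (146 − 3.52) × 18.3 / [9660 × (1 + 0.0934 × 18.3)] = 1239 mg/L.

X ≈ 1240 mg/L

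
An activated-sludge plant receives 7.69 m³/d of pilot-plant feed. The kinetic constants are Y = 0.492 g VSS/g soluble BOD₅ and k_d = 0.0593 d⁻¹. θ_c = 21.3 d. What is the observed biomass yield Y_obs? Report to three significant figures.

Y_obs ≈ 0.217 g VSS/g soluble BOD₅

The observed yield is Y_obs = Y/(1 + k_d·θ_c) = 0.492 / (1 + 0.0593 × 21.3) = 0.492 / 2.263 = 0.2174 g VSS per g soluble BOD₅ removed.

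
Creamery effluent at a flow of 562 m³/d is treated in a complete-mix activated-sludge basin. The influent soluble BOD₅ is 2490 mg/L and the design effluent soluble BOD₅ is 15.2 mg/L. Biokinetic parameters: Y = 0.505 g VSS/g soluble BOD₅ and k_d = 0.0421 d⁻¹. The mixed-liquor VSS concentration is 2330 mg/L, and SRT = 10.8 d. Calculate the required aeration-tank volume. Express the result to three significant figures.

Rearranging the biomass balance for a CMAS with decay, V = Y·Q·ΔS·θ_c / [X·(1+k_d θ_c)] = 0.505 × 562 × (2490 − 15.2) × 10.8 / [2330 × (1 + 0.0421 × 10.8)] = 7.59×10^6 / 3389 = 2238 m³.

V ≈ 2240 m³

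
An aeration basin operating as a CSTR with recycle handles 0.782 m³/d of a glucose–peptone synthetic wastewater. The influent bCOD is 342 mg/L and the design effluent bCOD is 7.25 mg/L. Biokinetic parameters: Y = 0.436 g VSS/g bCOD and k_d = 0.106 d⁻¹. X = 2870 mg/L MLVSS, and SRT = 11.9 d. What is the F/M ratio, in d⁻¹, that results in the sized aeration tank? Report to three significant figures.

F/M ≈ 0.445 d⁻¹

Rearranging the biomass balance for a CMAS with decay, V = Y·Q·ΔS·θ_c / [X·(1+k_d θ_c)] = 0.436 × 0.782 × (342 − 7.25) × 11.9 / [2870 × (1 + 0.106 × 11.9)] = 1.36×10^3 / 6490 = 0.2093 m³.
Food-to-microorganism ratio F/M = Q S₀ / (V X) = 0.782 × 342 / (0.2093 × 2870) = 0.4453 d⁻¹.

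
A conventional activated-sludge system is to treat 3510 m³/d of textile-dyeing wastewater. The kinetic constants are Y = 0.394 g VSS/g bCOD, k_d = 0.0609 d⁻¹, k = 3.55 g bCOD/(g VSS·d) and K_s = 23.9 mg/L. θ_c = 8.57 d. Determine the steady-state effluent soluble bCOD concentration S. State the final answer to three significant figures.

S ≈ 3.48 mg/L

From the Monod/SRT balance for a CMAS, S = K_s·(1+k_d θ_c)/[θ_c·(Y k − k_d) − 1] = 23.9 × (1 + 0.0609 × 8.57) / [8.57 × (0.394 × 3.55 − 0.0609) − 1] = 36.37 / 10.46 = 3.476 mg/L.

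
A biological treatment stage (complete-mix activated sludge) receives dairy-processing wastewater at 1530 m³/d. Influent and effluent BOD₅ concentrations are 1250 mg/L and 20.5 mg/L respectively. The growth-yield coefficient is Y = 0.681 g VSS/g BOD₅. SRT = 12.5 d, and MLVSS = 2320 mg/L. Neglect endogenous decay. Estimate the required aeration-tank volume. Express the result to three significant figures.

V ≈ 6900 m³

V·X = Y·Q·ΔS·θ_c gives V = 0.681 × 1530 × (1250 − 20.5) × 12.5 / 2320 = 6902 m³.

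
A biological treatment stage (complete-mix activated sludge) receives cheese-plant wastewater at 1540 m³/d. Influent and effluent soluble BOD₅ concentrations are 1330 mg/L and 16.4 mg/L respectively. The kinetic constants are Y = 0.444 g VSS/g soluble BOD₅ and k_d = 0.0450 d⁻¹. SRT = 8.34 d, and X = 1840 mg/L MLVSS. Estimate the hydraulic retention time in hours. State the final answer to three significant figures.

From the SRT design equation V = Y Q (S₀−S) θ_c / [X (1 + k_d θ_c)] = 0.444 × 1540 × (1330 − 16.4) × 8.34 / [1840 × (1 + 0.0450 × 8.34)] = 7.49×10^6 / 2531 = 2960 m³.
Hydraulic retention time τ = V/Q = 2960 / 1540 = 1.922 d = 46.13 h.

τ ≈ 46.1 h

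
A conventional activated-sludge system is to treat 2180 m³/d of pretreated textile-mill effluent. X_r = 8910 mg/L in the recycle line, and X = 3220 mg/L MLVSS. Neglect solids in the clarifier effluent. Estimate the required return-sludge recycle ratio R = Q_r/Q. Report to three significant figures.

Solids balance on the clarifier gives (1+R)X = R·X_r, so R = X/(X_r − X) = 3220 / (8910 − 3220) = 0.5659.

R ≈ 0.566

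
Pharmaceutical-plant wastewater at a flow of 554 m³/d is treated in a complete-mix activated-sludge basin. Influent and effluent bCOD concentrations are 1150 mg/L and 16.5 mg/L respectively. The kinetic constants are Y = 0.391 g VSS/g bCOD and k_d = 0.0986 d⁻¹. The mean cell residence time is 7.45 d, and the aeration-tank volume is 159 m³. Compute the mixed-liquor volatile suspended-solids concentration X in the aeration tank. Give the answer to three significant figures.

X ≈ 6630 mg/L

X = Y·Q·ΔS·θ_c / [V·(1 + k_d θ_c)] = 0.391 × 554 × (1150 − 16.5) × 7.45 / [159 × (1 + 0.0986 × 7.45)] = 6632 mg/L.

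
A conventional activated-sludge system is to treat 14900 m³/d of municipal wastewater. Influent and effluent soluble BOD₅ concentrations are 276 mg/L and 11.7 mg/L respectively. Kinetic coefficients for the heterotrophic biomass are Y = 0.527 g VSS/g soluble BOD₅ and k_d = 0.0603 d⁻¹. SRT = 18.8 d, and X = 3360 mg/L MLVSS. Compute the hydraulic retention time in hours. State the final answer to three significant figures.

τ ≈ 8.77 h

Rearranging the biomass balance for a CMAS with decay, V = Y·Q·ΔS·θ_c / [X·(1+k_d θ_c)] = 0.527 × 14900 × (276 − 11.7) × 18.8 / [3360 × (1 + 0.0603 × 18.8)] = 3.9×10^7 / 7169 = 5442 m³.
τ = V/Q = 5442/14900 = 0.3653 d, or 8.766 h.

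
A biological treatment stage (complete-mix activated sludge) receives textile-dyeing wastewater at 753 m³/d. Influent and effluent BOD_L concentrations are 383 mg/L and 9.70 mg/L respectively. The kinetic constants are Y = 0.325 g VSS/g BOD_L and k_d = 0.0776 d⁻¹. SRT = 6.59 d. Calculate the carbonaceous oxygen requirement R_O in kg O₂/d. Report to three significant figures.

Correct the yield for decay: Y_obs = Y/(1 + k_d θ_c) = 0.325 / (1 + 0.0776 × 6.59) = 0.325 / 1.511 = 0.2150.
Q·(S₀ − S) = 753 × (383 − 9.70) × 10⁻³ = 281.1 kg/d removed.
Biomass synthesised: P_X = Y_obs × 281.1 = 60.45 kg VSS/d.
Carbonaceous O₂ demand = substrate oxidised − cell-mass equivalent = 281.1 − 1.42 × 60.45 = 195.3 kg O₂/d.

R_O ≈ 195 kg O₂/d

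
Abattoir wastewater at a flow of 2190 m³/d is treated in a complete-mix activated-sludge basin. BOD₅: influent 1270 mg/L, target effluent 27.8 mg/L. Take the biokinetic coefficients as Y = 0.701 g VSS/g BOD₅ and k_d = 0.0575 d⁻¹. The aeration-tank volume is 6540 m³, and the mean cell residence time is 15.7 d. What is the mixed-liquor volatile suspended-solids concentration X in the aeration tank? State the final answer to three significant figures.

From V·X·(1 + k_d·θ_c) = Y·Q·(S₀ − S)·θ_c: X = 0.701 × 2190 × (1270 − 27.8) × 15.7 / [6540 × (1 + 0.0575 × 15.7)] = 2406 mg/L.

X ≈ 2410 mg/L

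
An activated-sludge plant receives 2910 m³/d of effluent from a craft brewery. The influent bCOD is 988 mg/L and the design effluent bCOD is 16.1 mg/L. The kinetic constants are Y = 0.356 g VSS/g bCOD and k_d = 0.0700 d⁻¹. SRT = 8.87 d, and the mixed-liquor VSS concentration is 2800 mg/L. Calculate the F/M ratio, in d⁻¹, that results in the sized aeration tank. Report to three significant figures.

F/M ≈ 0.522 d⁻¹

Rearranging the biomass balance for a CMAS with decay, V = Y·Q·ΔS·θ_c / [X·(1+k_d θ_c)] = 0.356 × 2910 × (988 − 16.1) × 8.87 / [2800 × (1 + 0.0700 × 8.87)] = 8.93×10^6 / 4539 = 1968 m³.
Food-to-microorganism ratio F/M = Q S₀ / (V X) = 2910 × 988 / (1968 × 2800) = 0.5218 d⁻¹.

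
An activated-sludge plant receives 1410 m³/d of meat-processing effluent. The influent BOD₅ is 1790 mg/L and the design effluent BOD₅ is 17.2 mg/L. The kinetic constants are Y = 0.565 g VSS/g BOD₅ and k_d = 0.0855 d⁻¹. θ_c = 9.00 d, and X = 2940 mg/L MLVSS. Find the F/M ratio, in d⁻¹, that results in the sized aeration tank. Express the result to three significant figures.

Rearranging the biomass balance for a CMAS with decay, V = Y·Q·ΔS·θ_c / [X·(1+k_d θ_c)] = 0.565 × 1410 × (1790 − 17.2) × 9.00 / [2940 × (1 + 0.0855 × 9.00)] = 1.27×10^7 / 5202 = 2443 m³.
F/M = Q·S₀ / (V·X) = 1410 × 1790 / (2443 × 2940) = 0.3514 g BOD₅·(g VSS·d)⁻¹.

F/M ≈ 0.351 d⁻¹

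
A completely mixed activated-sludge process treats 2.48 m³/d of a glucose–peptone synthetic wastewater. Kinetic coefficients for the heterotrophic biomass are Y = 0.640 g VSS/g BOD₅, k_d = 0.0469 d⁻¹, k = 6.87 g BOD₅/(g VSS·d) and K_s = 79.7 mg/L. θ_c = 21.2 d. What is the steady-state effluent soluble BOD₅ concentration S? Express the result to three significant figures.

Effluent substrate depends only on kinetics and SRT: S = K_s(1 + k_d θ_c) / [θ_c(Yk − k_d) − 1] = 79.7 × (1 + 0.0469 × 21.2) / [21.2 × (0.640 × 6.87 − 0.0469) − 1] = 158.9 / 91.22 = 1.742 mg/L.

S ≈ 1.74 mg/L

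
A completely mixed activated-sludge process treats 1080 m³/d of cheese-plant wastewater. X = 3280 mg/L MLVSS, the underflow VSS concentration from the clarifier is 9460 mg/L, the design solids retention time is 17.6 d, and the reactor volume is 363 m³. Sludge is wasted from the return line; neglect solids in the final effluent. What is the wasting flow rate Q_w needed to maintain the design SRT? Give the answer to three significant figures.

Q_w ≈ 7.15 m³/d

θ_c = V·X/(Q_w·X_r) when wasting from the recycle, so Q_w = V·X/(θ_c·X_r) = 363.0 × 3280 / (17.6 × 9460) = 7.151 m³/d.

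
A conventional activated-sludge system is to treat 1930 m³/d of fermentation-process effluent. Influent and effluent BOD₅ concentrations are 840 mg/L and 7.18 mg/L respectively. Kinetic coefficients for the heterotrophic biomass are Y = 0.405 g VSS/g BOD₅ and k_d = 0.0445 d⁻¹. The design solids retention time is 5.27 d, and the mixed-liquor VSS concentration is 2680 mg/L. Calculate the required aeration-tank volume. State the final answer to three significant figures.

V ≈ 1040 m³

From the SRT design equation V = Y Q (S₀−S) θ_c / [X (1 + k_d θ_c)] = 0.405 × 1930 × (840 − 7.18) × 5.27 / [2680 × (1 + 0.0445 × 5.27)] = 3.43×10^6 / 3309 = 1037 m³.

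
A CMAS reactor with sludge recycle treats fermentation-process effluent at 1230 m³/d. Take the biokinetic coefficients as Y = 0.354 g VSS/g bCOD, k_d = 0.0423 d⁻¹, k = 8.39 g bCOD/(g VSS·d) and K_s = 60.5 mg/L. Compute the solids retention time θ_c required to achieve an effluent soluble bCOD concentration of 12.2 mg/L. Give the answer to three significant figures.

θ_c ≈ 2.19 d

Specific growth rate at S = 12.2 mg/L: μ = YkS/(K_s+S) = 0.354·8.39·12.2/(60.5+12.2) = 0.4984 d⁻¹.
θ_c = 1/(μ − k_d) = 1/(0.4984 − 0.0423) = 1/0.4561 = 2.192 d.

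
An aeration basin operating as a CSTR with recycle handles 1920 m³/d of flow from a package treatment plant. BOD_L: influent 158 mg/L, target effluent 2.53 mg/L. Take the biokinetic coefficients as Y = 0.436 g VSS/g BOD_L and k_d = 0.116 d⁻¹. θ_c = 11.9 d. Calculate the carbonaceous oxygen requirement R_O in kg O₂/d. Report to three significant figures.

The observed yield is Y_obs = Y/(1 + k_d·θ_c) = 0.436 / (1 + 0.116 × 11.9) = 0.436 / 2.380 = 0.1832 g VSS per g BOD_L removed.
ΔS = 158 − 2.53 = 155.5 mg/L, so the substrate removal rate is 1920 × 155.5/1000 = 298.5 kg BOD_L/d.
Biomass synthesised: P_X = Y_obs × 298.5 = 54.67 kg VSS/d.
Carbonaceous O₂ demand = substrate oxidised − cell-mass equivalent = 298.5 − 1.42 × 54.67 = 220.9 kg O₂/d.

R_O ≈ 221 kg O₂/d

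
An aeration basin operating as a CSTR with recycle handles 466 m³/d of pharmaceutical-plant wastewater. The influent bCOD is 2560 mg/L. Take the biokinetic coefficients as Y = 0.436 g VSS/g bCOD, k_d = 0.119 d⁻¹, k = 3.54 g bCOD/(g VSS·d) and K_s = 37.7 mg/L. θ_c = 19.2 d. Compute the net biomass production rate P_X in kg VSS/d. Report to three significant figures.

P_X ≈ 158 kg VSS/d

From the Monod/SRT balance for a CMAS, S = K_s·(1+k_d θ_c)/[θ_c·(Y k − k_d) − 1] = 37.7 × (1 + 0.119 × 19.2) / [19.2 × (0.436 × 3.54 − 0.119) − 1] = 123.8 / 26.35 = 4.700 mg/L.
Y_obs = Y / (1 + k_d θ_c) = 0.436 / (1 + 0.119 × 19.2) = 0.436 / 3.285 = 0.1327.
Substrate removed = Q·(S₀ − S) = 466 m³/d × (2560 − 4.70) g/m³ = 1.19×10^6 g/d = 1191 kg/d.
Net biomass production P_X = Y_obs × Q·(S₀ − S) = 0.1327 × 1191 = 158.1 kg VSS/d.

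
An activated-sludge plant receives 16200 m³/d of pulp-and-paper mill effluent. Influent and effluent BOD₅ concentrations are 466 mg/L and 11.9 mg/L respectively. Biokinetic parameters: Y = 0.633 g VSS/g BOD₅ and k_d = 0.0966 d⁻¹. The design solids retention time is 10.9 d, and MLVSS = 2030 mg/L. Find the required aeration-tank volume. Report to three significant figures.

Steady-state biomass mass balance: V·X·(1 + k_d·θ_c) = Y·Q·(S₀ − S)·θ_c, so V = 0.633 × 16200 × (466 − 11.9) × 10.9 / [2030 × (1 + 0.0966 × 10.9)] = 5.08×10^7 / 4167 = 12179 m³.

V ≈ 12200 m³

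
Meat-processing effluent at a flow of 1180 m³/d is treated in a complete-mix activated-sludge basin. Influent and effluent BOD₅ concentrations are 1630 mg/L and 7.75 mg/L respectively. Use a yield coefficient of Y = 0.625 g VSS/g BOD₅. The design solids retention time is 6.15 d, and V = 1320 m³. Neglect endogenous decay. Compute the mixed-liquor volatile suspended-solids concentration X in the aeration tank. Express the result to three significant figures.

X ≈ 5570 mg/L

X = Y·Q·ΔS·θ_c / V = 0.625 × 1180 × (1630 − 7.75) × 6.15 / 1320 = 5574 mg/L.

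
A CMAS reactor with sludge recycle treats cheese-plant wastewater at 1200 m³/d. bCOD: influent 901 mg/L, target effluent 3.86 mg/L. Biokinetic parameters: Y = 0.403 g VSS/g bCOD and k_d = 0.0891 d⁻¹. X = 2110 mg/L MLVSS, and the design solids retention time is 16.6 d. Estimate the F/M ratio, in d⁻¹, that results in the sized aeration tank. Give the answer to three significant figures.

F/M ≈ 0.372 d⁻¹

From the SRT design equation V = Y Q (S₀−S) θ_c / [X (1 + k_d θ_c)] = 0.403 × 1200 × (901 − 3.86) × 16.6 / [2110 × (1 + 0.0891 × 16.6)] = 7.2×10^6 / 5231 = 1377 m³.
Food-to-microorganism ratio F/M = Q S₀ / (V X) = 1200 × 901 / (1377 × 2110) = 0.3722 d⁻¹.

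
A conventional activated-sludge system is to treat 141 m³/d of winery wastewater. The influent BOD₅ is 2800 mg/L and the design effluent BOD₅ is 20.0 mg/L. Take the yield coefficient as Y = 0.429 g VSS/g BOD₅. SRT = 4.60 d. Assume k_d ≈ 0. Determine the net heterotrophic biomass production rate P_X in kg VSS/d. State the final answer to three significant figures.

With endogenous decay neglected, the observed yield equals the true yield: Y_obs = Y = 0.429 g VSS/g BOD₅.
Q·(S₀ − S) = 141 × (2800 − 20.0) × 10⁻³ = 392.0 kg/d removed.
Net biomass production P_X = Y_obs × Q·(S₀ − S) = 0.4290 × 392.0 = 168.2 kg VSS/d.

P_X ≈ 168 kg VSS/d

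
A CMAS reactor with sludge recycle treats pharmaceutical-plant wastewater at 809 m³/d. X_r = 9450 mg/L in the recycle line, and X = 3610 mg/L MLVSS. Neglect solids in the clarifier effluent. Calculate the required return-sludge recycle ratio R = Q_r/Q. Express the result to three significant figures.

R ≈ 0.618

Solids balance on the clarifier gives (1+R)X = R·X_r, so R = X/(X_r − X) = 3610 / (9450 − 3610) = 0.6182.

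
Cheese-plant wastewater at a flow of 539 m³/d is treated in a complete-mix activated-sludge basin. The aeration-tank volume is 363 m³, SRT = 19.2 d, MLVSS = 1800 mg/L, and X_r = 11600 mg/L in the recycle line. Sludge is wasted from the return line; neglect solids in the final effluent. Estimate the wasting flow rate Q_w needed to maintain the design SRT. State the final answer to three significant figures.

Q_w = (V·X)/(θ_c X_r) = 363.0 × 1800 / (19.2 × 11600) = 2.934 m³/d.

Q_w ≈ 2.93 m³/d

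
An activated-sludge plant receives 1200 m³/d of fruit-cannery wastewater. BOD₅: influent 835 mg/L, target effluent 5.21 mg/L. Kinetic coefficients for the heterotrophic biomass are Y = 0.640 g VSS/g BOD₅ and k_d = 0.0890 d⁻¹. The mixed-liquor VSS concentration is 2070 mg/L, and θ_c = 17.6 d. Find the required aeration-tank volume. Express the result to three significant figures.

V ≈ 2110 m³

From the SRT design equation V = Y Q (S₀−S) θ_c / [X (1 + k_d θ_c)] = 0.640 × 1200 × (835 − 5.21) × 17.6 / [2070 × (1 + 0.0890 × 17.6)] = 1.12×10^7 / 5312 = 2111 m³.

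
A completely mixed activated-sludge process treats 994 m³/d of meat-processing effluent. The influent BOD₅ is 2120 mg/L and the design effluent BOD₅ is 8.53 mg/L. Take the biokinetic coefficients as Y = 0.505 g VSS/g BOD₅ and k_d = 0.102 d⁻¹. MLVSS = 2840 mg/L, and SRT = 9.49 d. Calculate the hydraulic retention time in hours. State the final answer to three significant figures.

τ ≈ 43.5 h

From the SRT design equation V = Y Q (S₀−S) θ_c / [X (1 + k_d θ_c)] = 0.505 × 994 × (2120 − 8.53) × 9.49 / [2840 × (1 + 0.102 × 9.49)] = 1.01×10^7 / 5589 = 1800 m³.
HRT = V/Q = 1800 m³ / 994 m³·d⁻¹ = 1.811 d × 24 = 43.45 h.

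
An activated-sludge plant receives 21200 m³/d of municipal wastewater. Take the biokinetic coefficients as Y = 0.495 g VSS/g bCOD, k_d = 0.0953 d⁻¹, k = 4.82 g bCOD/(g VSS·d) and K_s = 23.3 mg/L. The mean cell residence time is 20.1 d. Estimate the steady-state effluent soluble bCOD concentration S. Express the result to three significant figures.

For a completely mixed reactor with recycle the Lawrence–McCarty relation gives S = K_s·(1 + k_d·θ_c) / [θ_c·(Y·k − k_d) − 1] = 23.3 × (1 + 0.0953 × 20.1) / [20.1 × (0.495 × 4.82 − 0.0953) − 1] = 67.93 / 45.04 = 1.508 mg/L.

S ≈ 1.51 mg/L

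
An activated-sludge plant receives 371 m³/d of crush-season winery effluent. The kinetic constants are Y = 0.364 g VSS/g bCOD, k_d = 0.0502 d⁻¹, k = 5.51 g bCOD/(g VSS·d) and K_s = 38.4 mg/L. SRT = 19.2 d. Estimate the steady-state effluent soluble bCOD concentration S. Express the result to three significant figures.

S ≈ 2.06 mg/L

Effluent substrate depends only on kinetics and SRT: S = K_s(1 + k_d θ_c) / [θ_c(Yk − k_d) − 1] = 38.4 × (1 + 0.0502 × 19.2) / [19.2 × (0.364 × 5.51 − 0.0502) − 1] = 75.41 / 36.54 = 2.064 mg/L.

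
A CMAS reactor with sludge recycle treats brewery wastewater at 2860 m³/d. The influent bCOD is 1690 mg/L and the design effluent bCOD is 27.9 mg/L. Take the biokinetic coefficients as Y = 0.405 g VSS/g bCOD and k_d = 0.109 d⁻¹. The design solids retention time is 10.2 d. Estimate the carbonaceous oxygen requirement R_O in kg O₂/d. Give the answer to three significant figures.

Observed yield with endogenous decay: Y_obs = Y / (1 + k_d·θ_c) = 0.405 / (1 + 0.109 × 10.2) = 0.405 / 2.112 = 0.1918 g VSS/g bCOD.
ΔS = 1690 − 27.9 = 1662 mg/L, so the substrate removal rate is 2860 × 1662/1000 = 4754 kg bCOD/d.
Net sludge production P_X = 0.1918 × 4754 = 911.6 kg VSS/d.
R_O = Q·ΔS − 1.42 P_X = 4754 − 1295 = 3459 kg O₂/d.

R_O ≈ 3460 kg O₂/d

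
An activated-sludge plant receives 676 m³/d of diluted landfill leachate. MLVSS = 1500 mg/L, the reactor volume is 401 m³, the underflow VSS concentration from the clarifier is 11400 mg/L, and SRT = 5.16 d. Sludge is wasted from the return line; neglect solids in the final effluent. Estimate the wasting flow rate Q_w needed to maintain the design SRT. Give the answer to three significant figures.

θ_c = V·X/(Q_w·X_r) when wasting from the recycle, so Q_w = V·X/(θ_c·X_r) = 401.0 × 1500 / (5.16 × 11400) = 10.23 m³/d.

Q_w ≈ 10.2 m³/d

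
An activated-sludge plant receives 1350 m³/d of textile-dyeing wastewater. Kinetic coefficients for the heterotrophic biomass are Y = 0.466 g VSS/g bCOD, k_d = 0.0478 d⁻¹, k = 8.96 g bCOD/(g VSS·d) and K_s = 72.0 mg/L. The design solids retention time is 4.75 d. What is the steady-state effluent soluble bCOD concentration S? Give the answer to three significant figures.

S ≈ 4.75 mg/L

From the Monod/SRT balance for a CMAS, S = K_s·(1+k_d θ_c)/[θ_c·(Y k − k_d) − 1] = 72.0 × (1 + 0.0478 × 4.75) / [4.75 × (0.466 × 8.96 − 0.0478) − 1] = 88.35 / 18.61 = 4.748 mg/L.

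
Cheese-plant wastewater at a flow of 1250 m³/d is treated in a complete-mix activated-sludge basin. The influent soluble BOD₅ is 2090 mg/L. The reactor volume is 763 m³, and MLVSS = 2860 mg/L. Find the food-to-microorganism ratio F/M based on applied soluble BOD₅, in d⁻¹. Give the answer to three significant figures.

Food-to-microorganism ratio F/M = Q S₀ / (V X) = 1250 × 2090 / (763.0 × 2860) = 1.197 d⁻¹.

F/M ≈ 1.20 d⁻¹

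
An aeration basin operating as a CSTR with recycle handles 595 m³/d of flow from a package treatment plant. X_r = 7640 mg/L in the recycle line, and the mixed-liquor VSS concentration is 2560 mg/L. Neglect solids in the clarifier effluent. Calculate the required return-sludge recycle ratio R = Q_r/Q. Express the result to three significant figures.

R ≈ 0.504

Mass balance around the secondary clarifier (neglecting effluent solids): R = X / (X_r − X) = 2560 / (7640 − 2560) = 0.5039.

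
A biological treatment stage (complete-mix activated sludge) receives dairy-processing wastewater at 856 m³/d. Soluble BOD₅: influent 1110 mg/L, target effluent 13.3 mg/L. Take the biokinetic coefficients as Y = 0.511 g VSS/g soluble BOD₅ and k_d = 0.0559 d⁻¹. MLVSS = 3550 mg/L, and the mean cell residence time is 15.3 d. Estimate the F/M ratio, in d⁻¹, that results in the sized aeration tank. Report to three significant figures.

F/M ≈ 0.240 d⁻¹

Rearranging the biomass balance for a CMAS with decay, V = Y·Q·ΔS·θ_c / [X·(1+k_d θ_c)] = 0.511 × 856 × (1110 − 13.3) × 15.3 / [3550 × (1 + 0.0559 × 15.3)] = 7.34×10^6 / 6586 = 1114 m³.
F/M = applied load / biomass = Q·S₀/(V·X) = 856 × 1110 / (1114 × 3550) = 0.2402 d⁻¹.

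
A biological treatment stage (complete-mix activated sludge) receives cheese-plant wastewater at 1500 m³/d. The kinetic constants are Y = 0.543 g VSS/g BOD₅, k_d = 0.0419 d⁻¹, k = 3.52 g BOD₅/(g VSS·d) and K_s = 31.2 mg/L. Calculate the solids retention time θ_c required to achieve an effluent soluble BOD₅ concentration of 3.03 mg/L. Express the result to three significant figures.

θ_c ≈ 7.86 d

From 1/θ_c = Y·k·S/(K_s + S) − k_d: Y·k·S/(K_s+S) = 0.543 × 3.52 × 3.03 / (31.2 + 3.03) = 0.1692 d⁻¹.
1/θ_c = 0.1692 − 0.0419 = 0.1273 d⁻¹, so θ_c = 7.856 d.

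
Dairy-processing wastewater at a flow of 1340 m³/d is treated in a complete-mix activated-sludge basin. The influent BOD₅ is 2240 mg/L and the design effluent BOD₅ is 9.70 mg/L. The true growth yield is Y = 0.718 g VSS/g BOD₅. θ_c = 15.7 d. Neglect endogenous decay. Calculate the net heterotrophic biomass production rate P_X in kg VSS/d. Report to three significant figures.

P_X ≈ 2150 kg VSS/d

No decay correction is needed, so Y_obs = Y = 0.718.
ΔS = 2240 − 9.70 = 2230 mg/L, so the substrate removal rate is 1340 × 2230/1000 = 2989 kg BOD₅/d.
So the net sludge growth is P_X = 0.7180 × 2989 = 2146 kg VSS/d.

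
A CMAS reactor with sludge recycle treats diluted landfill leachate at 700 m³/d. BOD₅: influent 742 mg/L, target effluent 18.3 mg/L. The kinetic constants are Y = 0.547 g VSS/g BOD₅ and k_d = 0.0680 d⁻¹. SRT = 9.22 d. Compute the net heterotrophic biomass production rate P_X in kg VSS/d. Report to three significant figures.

P_X ≈ 170 kg VSS/d

Observed yield with endogenous decay: Y_obs = Y / (1 + k_d·θ_c) = 0.547 / (1 + 0.0680 × 9.22) = 0.547 / 1.627 = 0.3362 g VSS/g BOD₅.
ΔS = 742 − 18.3 = 723.7 mg/L, so the substrate removal rate is 700 × 723.7/1000 = 506.6 kg BOD₅/d.
Net biomass production P_X = Y_obs × Q·(S₀ − S) = 0.3362 × 506.6 = 170.3 kg VSS/d.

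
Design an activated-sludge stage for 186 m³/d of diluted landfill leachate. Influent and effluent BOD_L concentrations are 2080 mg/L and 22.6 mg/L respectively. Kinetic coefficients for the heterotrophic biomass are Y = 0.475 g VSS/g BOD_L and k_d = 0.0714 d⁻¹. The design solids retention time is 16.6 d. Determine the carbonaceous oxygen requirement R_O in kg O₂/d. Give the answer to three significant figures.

R_O ≈ 265 kg O₂/d

Observed yield with endogenous decay: Y_obs = Y / (1 + k_d·θ_c) = 0.475 / (1 + 0.0714 × 16.6) = 0.475 / 2.185 = 0.2174 g VSS/g BOD_L.
ΔS = 2080 − 22.6 = 2057 mg/L, so the substrate removal rate is 186 × 2057/1000 = 382.7 kg BOD_L/d.
P_X = Y_obs·Q·(S₀ − S) = 0.2174 × 382.7 = 83.18 kg VSS/d.
R_O = Q·ΔS − 1.42 P_X = 382.7 − 118.1 = 264.6 kg O₂/d.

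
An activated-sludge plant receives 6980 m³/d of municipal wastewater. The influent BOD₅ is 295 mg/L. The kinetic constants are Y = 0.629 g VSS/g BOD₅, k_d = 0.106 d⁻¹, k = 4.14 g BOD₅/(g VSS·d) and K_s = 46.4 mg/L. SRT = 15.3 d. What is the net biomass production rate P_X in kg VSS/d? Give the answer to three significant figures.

P_X ≈ 489 kg VSS/d

From the Monod/SRT balance for a CMAS, S = K_s·(1+k_d θ_c)/[θ_c·(Y k − k_d) − 1] = 46.4 × (1 + 0.106 × 15.3) / [15.3 × (0.629 × 4.14 − 0.106) − 1] = 121.7 / 37.22 = 3.268 mg/L.
Observed yield with endogenous decay: Y_obs = Y / (1 + k_d·θ_c) = 0.629 / (1 + 0.106 × 15.3) = 0.629 / 2.622 = 0.2399 g VSS/g BOD₅.
ΔS = 295 − 3.27 = 291.7 mg/L, so the substrate removal rate is 6980 × 291.7/1000 = 2036 kg BOD₅/d.
Biomass produced: P_X = Y_obs·Q·ΔS = 0.2399 × 2036 ≈ 488.5 kg VSS/d.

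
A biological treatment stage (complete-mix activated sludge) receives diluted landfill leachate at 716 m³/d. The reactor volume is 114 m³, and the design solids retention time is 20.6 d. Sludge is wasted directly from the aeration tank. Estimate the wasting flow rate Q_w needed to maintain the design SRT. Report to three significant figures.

Q_w ≈ 5.53 m³/d

For wasting at MLVSS concentration, Q_w = V/θ_c = 114.0/20.6 = 5.534 m³/d.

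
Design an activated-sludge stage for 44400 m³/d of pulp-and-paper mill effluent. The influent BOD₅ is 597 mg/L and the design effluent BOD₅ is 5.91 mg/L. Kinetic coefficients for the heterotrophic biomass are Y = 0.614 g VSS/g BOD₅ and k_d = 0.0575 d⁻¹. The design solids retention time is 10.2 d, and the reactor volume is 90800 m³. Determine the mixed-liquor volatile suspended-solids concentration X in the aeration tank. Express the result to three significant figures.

X ≈ 1140 mg/L

From V·X·(1 + k_d·θ_c) = Y·Q·(S₀ − S)·θ_c: X = 0.614 × 44400 × (597 − 5.91) × 10.2 / [90800 × (1 + 0.0575 × 10.2)] = 1141 mg/L.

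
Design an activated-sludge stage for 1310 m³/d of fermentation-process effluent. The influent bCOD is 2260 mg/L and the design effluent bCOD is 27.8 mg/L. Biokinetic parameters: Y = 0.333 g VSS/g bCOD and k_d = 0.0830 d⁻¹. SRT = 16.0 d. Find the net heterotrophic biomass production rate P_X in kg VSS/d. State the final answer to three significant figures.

P_X ≈ 418 kg VSS/d

Y_obs = Y / (1 + k_d θ_c) = 0.333 / (1 + 0.0830 × 16.0) = 0.333 / 2.328 = 0.1430.
Substrate removed = Q·(S₀ − S) = 1310 m³/d × (2260 − 27.8) g/m³ = 2.92×10^6 g/d = 2924 kg/d.
P_X = Y_obs · Q(S₀ − S) = 0.1430 × 2924 = 418.3 kg VSS/d.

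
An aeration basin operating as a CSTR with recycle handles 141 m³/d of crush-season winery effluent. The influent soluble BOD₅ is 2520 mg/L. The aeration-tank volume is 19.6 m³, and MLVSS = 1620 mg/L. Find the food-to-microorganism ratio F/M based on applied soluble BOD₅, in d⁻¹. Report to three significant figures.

F/M ≈ 11.2 d⁻¹

F/M = Q·S₀ / (V·X) = 141 × 2520 / (19.60 × 1620) = 11.19 g soluble BOD₅·(g VSS·d)⁻¹.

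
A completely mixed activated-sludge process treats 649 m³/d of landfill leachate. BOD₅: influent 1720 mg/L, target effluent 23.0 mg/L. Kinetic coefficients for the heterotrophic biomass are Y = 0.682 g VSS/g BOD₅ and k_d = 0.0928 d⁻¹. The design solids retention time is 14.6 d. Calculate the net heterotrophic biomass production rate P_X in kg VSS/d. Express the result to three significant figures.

P_X ≈ 319 kg VSS/d

Y_obs = Y / (1 + k_d θ_c) = 0.682 / (1 + 0.0928 × 14.6) = 0.682 / 2.355 = 0.2896.
ΔS = 1720 − 23.0 = 1697 mg/L, so the substrate removal rate is 649 × 1697/1000 = 1101 kg BOD₅/d.
Biomass produced: P_X = Y_obs·Q·ΔS = 0.2896 × 1101 ≈ 319.0 kg VSS/d.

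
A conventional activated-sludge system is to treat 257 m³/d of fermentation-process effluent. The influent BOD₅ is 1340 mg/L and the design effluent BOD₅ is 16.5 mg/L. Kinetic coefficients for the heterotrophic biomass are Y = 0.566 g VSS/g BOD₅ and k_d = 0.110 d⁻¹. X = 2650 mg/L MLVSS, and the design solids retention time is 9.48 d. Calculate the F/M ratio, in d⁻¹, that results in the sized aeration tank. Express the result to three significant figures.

Steady-state biomass mass balance: V·X·(1 + k_d·θ_c) = Y·Q·(S₀ − S)·θ_c, so V = 0.566 × 257 × (1340 − 16.5) × 9.48 / [2650 × (1 + 0.110 × 9.48)] = 1.83×10^6 / 5413 = 337.1 m³.
F/M = Q·S₀ / (V·X) = 257 × 1340 / (337.1 × 2650) = 0.3855 g BOD₅·(g VSS·d)⁻¹.

F/M ≈ 0.385 d⁻¹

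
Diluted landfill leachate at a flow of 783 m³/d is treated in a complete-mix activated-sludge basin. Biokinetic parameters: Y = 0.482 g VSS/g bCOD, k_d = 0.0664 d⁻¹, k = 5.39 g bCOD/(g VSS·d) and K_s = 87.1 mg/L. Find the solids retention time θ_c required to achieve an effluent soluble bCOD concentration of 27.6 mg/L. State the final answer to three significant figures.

θ_c ≈ 1.79 d

From 1/θ_c = Y·k·S/(K_s + S) − k_d: Y·k·S/(K_s+S) = 0.482 × 5.39 × 27.6 / (87.1 + 27.6) = 0.6251 d⁻¹.
θ_c = 1/(μ − k_d) = 1/(0.6251 − 0.0664) = 1/0.5587 = 1.790 d.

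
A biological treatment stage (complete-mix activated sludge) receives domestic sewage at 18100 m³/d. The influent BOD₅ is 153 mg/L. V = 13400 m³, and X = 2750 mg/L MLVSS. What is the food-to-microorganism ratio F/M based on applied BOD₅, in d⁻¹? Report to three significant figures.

F/M = applied load / biomass = Q·S₀/(V·X) = 18100 × 153 / (13400 × 2750) = 0.07515 d⁻¹.

F/M ≈ 0.0752 d⁻¹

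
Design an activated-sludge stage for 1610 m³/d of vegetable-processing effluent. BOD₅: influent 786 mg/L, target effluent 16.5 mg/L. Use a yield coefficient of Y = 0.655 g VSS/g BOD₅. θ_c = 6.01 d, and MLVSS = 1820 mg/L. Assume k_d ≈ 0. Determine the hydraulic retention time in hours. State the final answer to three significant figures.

With k_d = 0 the design equation reduces to V = Y Q (S₀−S) θ_c / X = 0.655 × 1610 × (786 − 16.5) × 6.01 / 1820 = 2680 m³.
HRT = V/Q = 2680 m³ / 1610 m³·d⁻¹ = 1.664 d × 24 = 39.95 h.

τ ≈ 39.9 h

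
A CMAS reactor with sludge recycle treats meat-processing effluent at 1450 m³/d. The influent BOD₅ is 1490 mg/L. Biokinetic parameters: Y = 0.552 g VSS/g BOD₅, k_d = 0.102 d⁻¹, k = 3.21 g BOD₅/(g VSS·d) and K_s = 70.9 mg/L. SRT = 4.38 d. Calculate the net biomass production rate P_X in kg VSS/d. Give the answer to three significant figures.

P_X ≈ 815 kg VSS/d

For a completely mixed reactor with recycle the Lawrence–McCarty relation gives S = K_s·(1 + k_d·θ_c) / [θ_c·(Y·k − k_d) − 1] = 70.9 × (1 + 0.102 × 4.38) / [4.38 × (0.552 × 3.21 − 0.102) − 1] = 102.6 / 6.314 = 16.25 mg/L.
Y_obs = Y / (1 + k_d θ_c) = 0.552 / (1 + 0.102 × 4.38) = 0.552 / 1.447 = 0.3815.
Substrate removed = Q·(S₀ − S) = 1450 m³/d × (1490 − 16.2) g/m³ = 2.14×10^6 g/d = 2137 kg/d.
Net biomass production P_X = Y_obs × Q·(S₀ − S) = 0.3815 × 2137 = 815.4 kg VSS/d.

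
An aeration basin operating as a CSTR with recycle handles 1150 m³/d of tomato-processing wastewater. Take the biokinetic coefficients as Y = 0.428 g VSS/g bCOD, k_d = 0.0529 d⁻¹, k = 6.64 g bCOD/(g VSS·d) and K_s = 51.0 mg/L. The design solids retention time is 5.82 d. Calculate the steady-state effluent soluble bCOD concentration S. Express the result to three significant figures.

For a completely mixed reactor with recycle the Lawrence–McCarty relation gives S = K_s·(1 + k_d·θ_c) / [θ_c·(Y·k − k_d) − 1] = 51.0 × (1 + 0.0529 × 5.82) / [5.82 × (0.428 × 6.64 − 0.0529) − 1] = 66.70 / 15.23 = 4.379 mg/L.

S ≈ 4.38 mg/L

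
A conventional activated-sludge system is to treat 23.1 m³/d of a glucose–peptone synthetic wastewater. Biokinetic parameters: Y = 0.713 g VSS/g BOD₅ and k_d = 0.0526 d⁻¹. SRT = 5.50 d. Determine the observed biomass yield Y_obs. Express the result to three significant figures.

The observed yield is Y_obs = Y/(1 + k_d·θ_c) = 0.713 / (1 + 0.0526 × 5.50) = 0.713 / 1.289 = 0.5530 g VSS per g BOD₅ removed.

Y_obs ≈ 0.553 g VSS/g BOD₅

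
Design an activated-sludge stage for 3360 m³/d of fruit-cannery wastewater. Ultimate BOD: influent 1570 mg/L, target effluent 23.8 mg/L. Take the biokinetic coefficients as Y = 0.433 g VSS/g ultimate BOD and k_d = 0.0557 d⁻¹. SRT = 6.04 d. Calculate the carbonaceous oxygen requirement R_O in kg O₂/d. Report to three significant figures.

Observed yield with endogenous decay: Y_obs = Y / (1 + k_d·θ_c) = 0.433 / (1 + 0.0557 × 6.04) = 0.433 / 1.336 = 0.3240 g VSS/g ultimate BOD.
Q·(S₀ − S) = 3360 × (1570 − 23.8) × 10⁻³ = 5195 kg/d removed.
P_X = Y_obs·Q·(S₀ − S) = 0.3240 × 5195 = 1683 kg VSS/d.
Carbonaceous O₂ demand = substrate oxidised − cell-mass equivalent = 5195 − 1.42 × 1683 = 2805 kg O₂/d.

R_O ≈ 2810 kg O₂/d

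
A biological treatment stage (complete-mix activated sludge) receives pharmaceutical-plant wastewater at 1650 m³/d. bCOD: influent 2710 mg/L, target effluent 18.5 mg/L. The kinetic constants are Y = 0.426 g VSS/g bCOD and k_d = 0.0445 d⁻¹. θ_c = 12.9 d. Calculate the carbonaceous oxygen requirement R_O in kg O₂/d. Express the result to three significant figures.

The observed yield is Y_obs = Y/(1 + k_d·θ_c) = 0.426 / (1 + 0.0445 × 12.9) = 0.426 / 1.574 = 0.2706 g VSS per g bCOD removed.
Substrate removed = Q·(S₀ − S) = 1650 m³/d × (2710 − 18.5) g/m³ = 4.44×10^6 g/d = 4441 kg/d.
Biomass synthesised: P_X = Y_obs × 4441 = 1202 kg VSS/d.
R_O = Q·(S₀ − S) − 1.42·P_X = 4441 − 1.42 × 1202 = 2734 kg O₂/d.

R_O ≈ 2730 kg O₂/d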